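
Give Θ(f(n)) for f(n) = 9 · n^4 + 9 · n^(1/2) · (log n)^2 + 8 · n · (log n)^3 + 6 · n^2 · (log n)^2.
f(n) ∈ Θ(n^4)

Compare the terms by growth order. For large n, n^a · (log n)^b dominates n^a' · (log n)^b' iff a > a', or (a = a' and b > b'). Ranking the 4 terms shows the dominant one is 9 · n^4. Hence f(n) ∈ Θ(n^4).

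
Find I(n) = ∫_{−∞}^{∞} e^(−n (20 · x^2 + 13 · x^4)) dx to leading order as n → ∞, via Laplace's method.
I(n) ~ sqrt(π/(20n))

φ(x) = 20 · x^2 + 13 · x^4 has its unique global minimum at x* = 0 (since φ'(x) = 40x + 52x^3 = 0 only at x = 0 for real x with both coefficients positive, and φ → ∞ as |x| → ∞). At x* = 0, φ(0) = 0 and φ''(0) = 40. Laplace's method then gives
  I(n) ~ sqrt(2π / (n · φ''(0))) · e^(−n φ(0)) = sqrt(2π / (40n)) = sqrt(π/(20n)).
The 13 · x^4 term contributes only at subleading order (an O(1/n) relative correction).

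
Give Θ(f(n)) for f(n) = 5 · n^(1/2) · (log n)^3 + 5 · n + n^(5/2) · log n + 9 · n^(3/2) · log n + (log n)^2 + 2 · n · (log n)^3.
f(n) ∈ Θ(n^(5/2) · log n)

Compare the terms by growth order. For large n, n^a · (log n)^b dominates n^a' · (log n)^b' iff a > a', or (a = a' and b > b'). Ranking the 6 terms shows the dominant one is n^(5/2) · log n. Hence f(n) ∈ Θ(n^(5/2) · log n).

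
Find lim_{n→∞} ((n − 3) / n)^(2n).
lim = e^(−6)

Rewrite as (1 − 3/n)^(2n). By the standard limit (1 + x/n)^n → e^x, we have (1 − 3/n)^n → e^(−3), and raising to the 2nd power gives e^(−6).
More precisely, ln[(1 − 3/n)^(2n)] = 2n · ln(1 − 3/n) = 2n · (-3/n + O(1/n^2)) = -6 + O(1/n) → -6.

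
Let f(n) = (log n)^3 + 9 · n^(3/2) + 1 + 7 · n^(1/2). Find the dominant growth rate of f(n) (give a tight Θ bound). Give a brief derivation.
f(n) ∈ Θ(n^(3/2))

Compare the terms by growth order. For large n, n^a · (log n)^b dominates n^a' · (log n)^b' iff a > a', or (a = a' and b > b'). Ranking the 4 terms shows the dominant one is 9 · n^(3/2). Hence f(n) ∈ Θ(n^(3/2)).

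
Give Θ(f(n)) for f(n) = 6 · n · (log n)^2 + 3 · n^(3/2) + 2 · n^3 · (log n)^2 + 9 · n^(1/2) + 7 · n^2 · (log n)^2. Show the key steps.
f(n) ∈ Θ(n^3 · (log n)^2)

Compare the terms by growth order. For large n, n^a · (log n)^b dominates n^a' · (log n)^b' iff a > a', or (a = a' and b > b'). Ranking the 5 terms shows the dominant one is 2 · n^3 · (log n)^2. Hence f(n) ∈ Θ(n^3 · (log n)^2).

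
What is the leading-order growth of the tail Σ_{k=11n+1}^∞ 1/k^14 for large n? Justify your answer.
Σ_{k>11n} 1/k^14 ~ 1/(13 · (11n)^13)

Compare to the integral: ∫_{11n}^∞ x^(−14) dx = [−x^(−13)/13]_{11n}^∞ = 1/((14−1)·(11n)^13). Euler-Maclaurin then gives
  Σ_{k>11n} 1/k^14 = ∫_{11n}^∞ dx/x^14 − 1/(2·(11n)^14) + O(1/(11n)^15).
(Equivalently this is ζ(14) − Σ_{k≤11n} 1/k^14.)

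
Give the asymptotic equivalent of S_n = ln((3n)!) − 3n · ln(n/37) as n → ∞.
S_n ~ 3n · (ln 111 − 1) + O(ln n)

Stirling: ln((3n)!) = 3n ln(3n) − 3n + O(ln n).
  S_n = 3n ln(3n) − 3n − 3n ln(n/37) + O(ln n)
      = 3n ln(3n) − 3n ln n + 3n ln 37 − 3n + O(ln n)
      = 3n ln 3 + 3n ln 37 − 3n + O(ln n)
      = 3n (ln 111 − 1) + O(ln n).
Numerically ln(111) − 1 ≈ 3.7095.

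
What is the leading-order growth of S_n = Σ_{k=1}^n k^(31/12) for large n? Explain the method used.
S_n ~ (12/43) · n^(43/12)

Integral comparison: Σ_{k=1}^n k^(31/12) = ∫_0^n x^(31/12) dx + O(n^(31/12)). The integral is n^(1 + 31/12) / (1 + 31/12) = n^((31+12)/12) / ((31+12)/12) = (12/43) · n^(43/12).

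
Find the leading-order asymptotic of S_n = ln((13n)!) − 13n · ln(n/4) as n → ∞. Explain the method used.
S_n ~ 13n · (ln 52 − 1) + O(ln n)

Stirling: ln((13n)!) = 13n ln(13n) − 13n + O(ln n).
  S_n = 13n ln(13n) − 13n − 13n ln(n/4) + O(ln n)
      = 13n ln(13n) − 13n ln n + 13n ln 4 − 13n + O(ln n)
      = 13n ln 13 + 13n ln 4 − 13n + O(ln n)
      = 13n (ln 52 − 1) + O(ln n).
Numerically ln(52) − 1 ≈ 2.9512.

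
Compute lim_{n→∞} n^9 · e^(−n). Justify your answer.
lim = 0

Exponentials with base > 1 dominate every fixed polynomial: for any fixed c, n^c / e^n → 0 as n → ∞ (e.g. by the ratio test, or since e^n grows faster than any power of n). Hence n^9 · e^(−n) = n^9 / e^n → 0.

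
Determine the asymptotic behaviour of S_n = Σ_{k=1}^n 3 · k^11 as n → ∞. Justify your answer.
S_n ~ n^12 / 4

By integral comparison (Euler-Maclaurin), Σ_{k=1}^n 3 · k^11 = 3 · ∫_0^n x^11 dx + O(n^11) = 3 · n^12/12 = n^12 / 4 + O(n^11). (Equivalently, Faulhaber's formula gives the same leading term.)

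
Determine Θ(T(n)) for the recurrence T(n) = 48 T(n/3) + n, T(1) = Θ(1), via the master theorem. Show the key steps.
T(n) = Θ(n^(log_3 48))

Master theorem: compare f(n) = n to n^(log_3 48) where log_3 48 ≈ 3.524. Since 1 < log_3 48, we have f(n) = O(n^(log_3 48 − ε)) for some ε > 0 — Case 1. Hence T(n) = Θ(n^(log_3 48)).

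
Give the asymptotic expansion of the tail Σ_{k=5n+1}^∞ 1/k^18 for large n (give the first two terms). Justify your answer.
Σ_{k>5n} 1/k^18 = 1/(17 · (5n)^17) − 1/(2 · (5n)^18) + O(1/(5n)^19)

Compare to the integral: ∫_{5n}^∞ x^(−18) dx = [−x^(−17)/17]_{5n}^∞ = 1/((18−1)·(5n)^17). The Euler-Maclaurin correction adds −f(5n)/2 = −1/(2·(5n)^18). Euler-Maclaurin then gives
  Σ_{k>5n} 1/k^18 = ∫_{5n}^∞ dx/x^18 − 1/(2·(5n)^18) + O(1/(5n)^19).
(Equivalently this is ζ(18) − Σ_{k≤5n} 1/k^18.)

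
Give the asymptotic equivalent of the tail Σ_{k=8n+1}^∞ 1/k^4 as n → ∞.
Σ_{k>8n} 1/k^4 ~ 1/(3 · (8n)^3)

Compare to the integral: ∫_{8n}^∞ x^(−4) dx = [−x^(−3)/3]_{8n}^∞ = 1/((4−1)·(8n)^3). Euler-Maclaurin then gives
  Σ_{k>8n} 1/k^4 = ∫_{8n}^∞ dx/x^4 − 1/(2·(8n)^4) + O(1/(8n)^5).
(Equivalently this is ζ(4) − Σ_{k≤8n} 1/k^4.)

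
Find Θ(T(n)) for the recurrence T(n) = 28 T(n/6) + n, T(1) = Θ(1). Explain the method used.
T(n) = Θ(n^(log_6 28))

Master theorem: compare f(n) = n to n^(log_6 28) where log_6 28 ≈ 1.860. Since 1 < log_6 28, we have f(n) = O(n^(log_6 28 − ε)) for some ε > 0 — Case 1. Hence T(n) = Θ(n^(log_6 28)).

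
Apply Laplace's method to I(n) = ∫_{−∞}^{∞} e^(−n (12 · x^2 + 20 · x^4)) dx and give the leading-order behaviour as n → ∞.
I(n) ~ sqrt(π/(12n))

φ(x) = 12 · x^2 + 20 · x^4 has its unique global minimum at x* = 0 (since φ'(x) = 24x + 80x^3 = 0 only at x = 0 for real x with both coefficients positive, and φ → ∞ as |x| → ∞). At x* = 0, φ(0) = 0 and φ''(0) = 24. Laplace's method then gives
  I(n) ~ sqrt(2π / (n · φ''(0))) · e^(−n φ(0)) = sqrt(2π / (24n)) = sqrt(π/(12n)).
The 20 · x^4 term contributes only at subleading order (an O(1/n) relative correction).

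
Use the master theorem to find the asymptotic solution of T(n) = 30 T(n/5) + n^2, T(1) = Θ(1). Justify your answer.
T(n) = Θ(n^(log_5 30))

Master theorem: compare f(n) = n^2 to n^(log_5 30) where log_5 30 ≈ 2.113. Since 2 < log_5 30, we have f(n) = O(n^(log_5 30 − ε)) for some ε > 0 — Case 1. Hence T(n) = Θ(n^(log_5 30)).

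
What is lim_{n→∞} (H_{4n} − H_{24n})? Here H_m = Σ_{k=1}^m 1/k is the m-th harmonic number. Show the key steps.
lim = ln(4/24) = −ln 6

Euler-Maclaurin gives H_m = ln m + γ + 1/(2m) + O(1/m^2). The γ and O(1/m) terms cancel in the difference:
  H_{4n} − H_{24n} = ln(4n) − ln(24n) + O(1/n) = ln(4/24) + O(1/n).
Hence the limit is ln(4/24) = −ln 6.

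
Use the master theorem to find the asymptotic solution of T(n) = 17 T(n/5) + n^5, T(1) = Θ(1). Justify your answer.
T(n) = Θ(n^5)

log_5 17 ≈ 1.760. f(n) = n^5 dominates n^(log_5 17) since 5 > 1.760, and the regularity condition a·f(n/b) = 17·(n/5)^5 = (17/3125)·n^5 ≤ c·f(n) holds with c = 17/3125 ≈ 0.00544 < 1. So this is Case 3: T(n) = Θ(f(n)) = Θ(n^5).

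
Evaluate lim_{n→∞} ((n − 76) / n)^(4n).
lim = e^(−304)

Rewrite as (1 − 76/n)^(4n). By the standard limit (1 + x/n)^n → e^x, we have (1 − 76/n)^n → e^(−76), and raising to the 4th power gives e^(−304).
More precisely, ln[(1 − 76/n)^(4n)] = 4n · ln(1 − 76/n) = 4n · (-76/n + O(1/n^2)) = -304 + O(1/n) → -304.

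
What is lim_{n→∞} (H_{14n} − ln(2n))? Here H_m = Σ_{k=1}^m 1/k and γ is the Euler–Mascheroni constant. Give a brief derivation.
lim = ln 7 + γ

By Euler-Maclaurin, H_m = ln m + γ + O(1/m). So
  H_{14n} − ln(2n) = ln(14n) + γ − ln(2n) + O(1/n)
                       = ln(14/2) + γ + O(1/n).
Hence the limit is ln(14/2) + γ (= ln 7).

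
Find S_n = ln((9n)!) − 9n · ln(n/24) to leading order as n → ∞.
S_n ~ 9n · (ln 216 − 1) + O(ln n)

Stirling: ln((9n)!) = 9n ln(9n) − 9n + O(ln n).
  S_n = 9n ln(9n) − 9n − 9n ln(n/24) + O(ln n)
      = 9n ln(9n) − 9n ln n + 9n ln 24 − 9n + O(ln n)
      = 9n ln 9 + 9n ln 24 − 9n + O(ln n)
      = 9n (ln 216 − 1) + O(ln n).
Numerically ln(216) − 1 ≈ 4.3753.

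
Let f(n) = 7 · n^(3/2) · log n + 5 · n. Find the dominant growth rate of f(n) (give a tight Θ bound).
f(n) ∈ Θ(n^(3/2) · log n)

Compare the terms by growth order. For large n, n^a · (log n)^b dominates n^a' · (log n)^b' iff a > a', or (a = a' and b > b'). Ranking the 2 terms shows the dominant one is 7 · n^(3/2) · log n. Hence f(n) ∈ Θ(n^(3/2) · log n).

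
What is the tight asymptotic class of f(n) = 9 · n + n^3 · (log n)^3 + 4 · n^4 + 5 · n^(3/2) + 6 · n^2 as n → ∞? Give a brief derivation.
f(n) ∈ Θ(n^4)

Compare the terms by growth order. For large n, n^a · (log n)^b dominates n^a' · (log n)^b' iff a > a', or (a = a' and b > b'). Ranking the 5 terms shows the dominant one is 4 · n^4. Hence f(n) ∈ Θ(n^4).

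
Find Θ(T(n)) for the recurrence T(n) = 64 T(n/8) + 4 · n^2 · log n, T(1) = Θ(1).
T(n) = Θ(n^2 · (log n)^2)

Here log_8 64 = 2 and f(n) = 4 · n^2 · log n = Θ(n^(log_8 64) · (log n)^1). This is the extended Case 2 of the master theorem (f matches the critical exponent up to log factors), giving T(n) = Θ(n^(log_8 64) · (log n)^(1+1)) = Θ(n^2 · (log n)^2).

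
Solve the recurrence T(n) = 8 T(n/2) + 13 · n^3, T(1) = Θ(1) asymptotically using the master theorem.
T(n) = Θ(n^3 log n)

log_2 8 = 3, and f(n) = 13 · n^3 = Θ(n^(log_2 8)). This is Case 2 of the master theorem: T(n) = Θ(f(n) · log n) = Θ(n^3 log n).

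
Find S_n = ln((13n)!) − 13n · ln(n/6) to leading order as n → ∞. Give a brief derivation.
S_n ~ 13n · (ln 78 − 1) + O(ln n)

Stirling: ln((13n)!) = 13n ln(13n) − 13n + O(ln n).
  S_n = 13n ln(13n) − 13n − 13n ln(n/6) + O(ln n)
      = 13n ln(13n) − 13n ln n + 13n ln 6 − 13n + O(ln n)
      = 13n ln 13 + 13n ln 6 − 13n + O(ln n)
      = 13n (ln 78 − 1) + O(ln n).
Numerically ln(78) − 1 ≈ 3.3567.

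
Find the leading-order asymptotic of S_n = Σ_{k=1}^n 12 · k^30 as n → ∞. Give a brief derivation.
S_n ~ 12 · n^31 / 31

By integral comparison (Euler-Maclaurin), Σ_{k=1}^n 12 · k^30 = 12 · ∫_0^n x^30 dx + O(n^30) = 12 · n^31/31 + O(n^30). (Equivalently, Faulhaber's formula gives the same leading term.)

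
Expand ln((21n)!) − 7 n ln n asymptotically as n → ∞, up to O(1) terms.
ln((21n)!) − 7 n ln n = 14 n ln n + 21(ln 21 − 1) n + (1/2) ln(2π·21n) + O(1/n)

Stirling: ln((21n)!) = 21n ln(21n) − 21n + (1/2) ln(2π·21n) + O(1/n).
Expand 21n ln(21n) = 21n (ln n + ln 21) = 21n ln n + 21n ln 21.
Subtract 7n ln n: leading term is (21 − 7) n ln n = 14 n ln n. The next term is 21n ln 21 − 21n = 21(ln 21 − 1) n. Then the (1/2) ln(2π·21n) correction.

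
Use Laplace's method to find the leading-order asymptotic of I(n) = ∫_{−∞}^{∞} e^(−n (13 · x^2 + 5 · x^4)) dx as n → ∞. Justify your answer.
I(n) ~ sqrt(π/(13n))

φ(x) = 13 · x^2 + 5 · x^4 has its unique global minimum at x* = 0 (since φ'(x) = 26x + 20x^3 = 0 only at x = 0 for real x with both coefficients positive, and φ → ∞ as |x| → ∞). At x* = 0, φ(0) = 0 and φ''(0) = 26. Laplace's method then gives
  I(n) ~ sqrt(2π / (n · φ''(0))) · e^(−n φ(0)) = sqrt(2π / (26n)) = sqrt(π/(13n)).
The 5 · x^4 term contributes only at subleading order (an O(1/n) relative correction).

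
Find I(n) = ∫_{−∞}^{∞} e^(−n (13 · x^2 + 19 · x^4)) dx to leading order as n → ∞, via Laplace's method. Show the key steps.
I(n) ~ sqrt(π/(13n))

φ(x) = 13 · x^2 + 19 · x^4 has its unique global minimum at x* = 0 (since φ'(x) = 26x + 76x^3 = 0 only at x = 0 for real x with both coefficients positive, and φ → ∞ as |x| → ∞). At x* = 0, φ(0) = 0 and φ''(0) = 26. Laplace's method then gives
  I(n) ~ sqrt(2π / (n · φ''(0))) · e^(−n φ(0)) = sqrt(2π / (26n)) = sqrt(π/(13n)).
The 19 · x^4 term contributes only at subleading order (an O(1/n) relative correction).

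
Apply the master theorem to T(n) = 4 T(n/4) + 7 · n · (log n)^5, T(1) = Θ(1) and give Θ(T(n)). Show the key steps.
T(n) = Θ(n · (log n)^6)

Here log_4 4 = 1 and f(n) = 7 · n · (log n)^5 = Θ(n^(log_4 4) · (log n)^5). This is the extended Case 2 of the master theorem (f matches the critical exponent up to log factors), giving T(n) = Θ(n^(log_4 4) · (log n)^(5+1)) = Θ(n · (log n)^6).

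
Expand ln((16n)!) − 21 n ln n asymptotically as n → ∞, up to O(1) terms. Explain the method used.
ln((16n)!) − 21 n ln n = −5 n ln n + 16(ln 16 − 1) n + (1/2) ln(2π·16n) + O(1/n)

Stirling: ln((16n)!) = 16n ln(16n) − 16n + (1/2) ln(2π·16n) + O(1/n).
Expand 16n ln(16n) = 16n (ln n + ln 16) = 16n ln n + 16n ln 16.
Subtract 21n ln n: leading term is (16 − 21) n ln n = −5 n ln n. The next term is 16n ln 16 − 16n = 16(ln 16 − 1) n. Then the (1/2) ln(2π·16n) correction.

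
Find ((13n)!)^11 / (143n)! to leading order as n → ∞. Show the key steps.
((13n)!)^11/(143n)! ~ ((2π·13n)^(10/2) / sqrt(11)) · 11^(−11·13n)  →  0

Write N = 13n. Stirling: N! ~ sqrt(2π N)(N/e)^N and (11N)! ~ sqrt(2π·11N)·(11N/e)^(11N).
  (N!)^11/(11N)! ~ (2π N)^(11/2) (N/e)^(11N) / [sqrt(2π·11N) (11N/e)^(11N)]
     = (2π N)^(11/2) / sqrt(2π·11N) · (N/(11N))^(11N)
     = (2π N)^((11−1)/2) / sqrt(11) · 11^(−11N).
Since 11^11 > 1, the factor 11^(−11N) decays exponentially, so the ratio → 0. Substituting N = 13n gives the stated form.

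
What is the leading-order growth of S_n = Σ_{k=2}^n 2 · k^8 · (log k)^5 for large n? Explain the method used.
S_n ~ 2 · n^9 · (log n)^5 / 9

By integral comparison, S_n = ∫_1^n 2 · x^8 · (log x)^5 dx + O(n^8 · (log n)^5). For the integral, the leading term of ∫_1^n x^8 (log x)^5 dx is n^9/9 · (log n)^5 (by repeated integration by parts; each step lowers the log-exponent and produces a relatively O(1/log n) correction). Hence S_n ~ 2 · n^9 · (log n)^5 / 9.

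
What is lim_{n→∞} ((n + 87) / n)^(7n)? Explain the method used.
lim = e^609

Rewrite as (1 + 87/n)^(7n). By the standard limit (1 + x/n)^n → e^x, we have (1 + 87/n)^n → e^87, and raising to the 7th power gives e^609.
More precisely, ln[(1 + 87/n)^(7n)] = 7n · ln(1 + 87/n) = 7n · (87/n + O(1/n^2)) = 609 + O(1/n) → 609.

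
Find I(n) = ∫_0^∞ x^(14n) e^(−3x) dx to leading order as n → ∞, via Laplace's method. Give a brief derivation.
I(n) ~ (sqrt(2π·14n) / 3) · (14n/(3e))^(14n)

Write the integrand as exp(14n ln x − 3x) and set f(x) = 14n ln x − 3x. Then f'(x) = 14n/x − 3 = 0 at x* = 14n/3, and f''(x*) = −14n/x*^2 = −3^2/(14n). Laplace's method (interior maximum) gives
  I(n) ~ e^(f(x*)) · sqrt(2π / |f''(x*)|)
        = exp(14n ln(14n/3) − 14n) · sqrt(2π · 14n / 3^2)
        = (14n/3)^(14n) e^(−14n) · sqrt(2π·14n) / 3
        = (sqrt(2π·14n) / 3) · (14n/(3e))^(14n).
This matches Γ(14n+1)/3^(14n+1) with Stirling applied to Γ.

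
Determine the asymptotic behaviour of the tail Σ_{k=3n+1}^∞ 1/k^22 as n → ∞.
Σ_{k>3n} 1/k^22 ~ 1/(21 · (3n)^21)

Compare to the integral: ∫_{3n}^∞ x^(−22) dx = [−x^(−21)/21]_{3n}^∞ = 1/((22−1)·(3n)^21). Euler-Maclaurin then gives
  Σ_{k>3n} 1/k^22 = ∫_{3n}^∞ dx/x^22 − 1/(2·(3n)^22) + O(1/(3n)^23).
(Equivalently this is ζ(22) − Σ_{k≤3n} 1/k^22.)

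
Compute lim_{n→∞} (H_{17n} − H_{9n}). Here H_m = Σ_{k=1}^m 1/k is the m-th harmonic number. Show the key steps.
lim = ln(17/9)

Euler-Maclaurin gives H_m = ln m + γ + 1/(2m) + O(1/m^2). The γ and O(1/m) terms cancel in the difference:
  H_{17n} − H_{9n} = ln(17n) − ln(9n) + O(1/n) = ln(17/9) + O(1/n).
Hence the limit is ln(17/9).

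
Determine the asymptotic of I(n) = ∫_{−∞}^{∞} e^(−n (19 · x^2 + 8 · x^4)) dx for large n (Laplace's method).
I(n) ~ sqrt(π/(19n))

φ(x) = 19 · x^2 + 8 · x^4 has its unique global minimum at x* = 0 (since φ'(x) = 38x + 32x^3 = 0 only at x = 0 for real x with both coefficients positive, and φ → ∞ as |x| → ∞). At x* = 0, φ(0) = 0 and φ''(0) = 38. Laplace's method then gives
  I(n) ~ sqrt(2π / (n · φ''(0))) · e^(−n φ(0)) = sqrt(2π / (38n)) = sqrt(π/(19n)).
The 8 · x^4 term contributes only at subleading order (an O(1/n) relative correction).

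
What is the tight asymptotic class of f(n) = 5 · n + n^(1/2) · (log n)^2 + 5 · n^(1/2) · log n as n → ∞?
f(n) ∈ Θ(n)

Compare the terms by growth order. For large n, n^a · (log n)^b dominates n^a' · (log n)^b' iff a > a', or (a = a' and b > b'). Ranking the 3 terms shows the dominant one is 5 · n. Hence f(n) ∈ Θ(n).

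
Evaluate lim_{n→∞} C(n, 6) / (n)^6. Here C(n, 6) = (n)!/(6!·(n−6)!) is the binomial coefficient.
lim = 1/6! = 1/720

With N = n → ∞: C(N, 6) / N^6 = [N(N−1)…(N−5)] / (6! · N^6) = (1/6!) · 1 · (1 − 1/n) · … · (1 − 5/n). Each factor → 1 as N → ∞, so the limit is 1/6! = 1/720.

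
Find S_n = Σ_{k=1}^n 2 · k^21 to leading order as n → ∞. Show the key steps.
S_n ~ n^22 / 11

By integral comparison (Euler-Maclaurin), Σ_{k=1}^n 2 · k^21 = 2 · ∫_0^n x^21 dx + O(n^21) = 2 · n^22/22 = n^22 / 11 + O(n^21). (Equivalently, Faulhaber's formula gives the same leading term.)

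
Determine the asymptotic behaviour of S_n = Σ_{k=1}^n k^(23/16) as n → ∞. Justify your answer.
S_n ~ (16/39) · n^(39/16)

Integral comparison: Σ_{k=1}^n k^(23/16) = ∫_0^n x^(23/16) dx + O(n^(23/16)). The integral is n^(1 + 23/16) / (1 + 23/16) = n^((23+16)/16) / ((23+16)/16) = (16/39) · n^(39/16).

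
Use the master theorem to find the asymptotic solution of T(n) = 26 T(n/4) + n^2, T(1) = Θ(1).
T(n) = Θ(n^(log_4 26))

Master theorem: compare f(n) = n^2 to n^(log_4 26) where log_4 26 ≈ 2.350. Since 2 < log_4 26, we have f(n) = O(n^(log_4 26 − ε)) for some ε > 0 — Case 1. Hence T(n) = Θ(n^(log_4 26)).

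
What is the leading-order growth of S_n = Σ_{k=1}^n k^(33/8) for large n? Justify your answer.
S_n ~ (8/41) · n^(41/8)

Integral comparison: Σ_{k=1}^n k^(33/8) = ∫_0^n x^(33/8) dx + O(n^(33/8)). The integral is n^(1 + 33/8) / (1 + 33/8) = n^((33+8)/8) / ((33+8)/8) = (8/41) · n^(41/8).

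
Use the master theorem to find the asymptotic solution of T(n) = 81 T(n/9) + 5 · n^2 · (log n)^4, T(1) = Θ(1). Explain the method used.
T(n) = Θ(n^2 · (log n)^5)

Here log_9 81 = 2 and f(n) = 5 · n^2 · (log n)^4 = Θ(n^(log_9 81) · (log n)^4). This is the extended Case 2 of the master theorem (f matches the critical exponent up to log factors), giving T(n) = Θ(n^(log_9 81) · (log n)^(4+1)) = Θ(n^2 · (log n)^5).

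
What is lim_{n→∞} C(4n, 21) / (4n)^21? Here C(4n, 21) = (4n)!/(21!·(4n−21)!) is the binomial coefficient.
lim = 1/21! = 1/51090942171709440000

With N = 4n → ∞: C(N, 21) / N^21 = [N(N−1)…(N−20)] / (21! · N^21) = (1/21!) · 1 · (1 − 1/(4n)) · … · (1 − 20/(4n)). Each factor → 1 as N → ∞, so the limit is 1/21! = 1/51090942171709440000.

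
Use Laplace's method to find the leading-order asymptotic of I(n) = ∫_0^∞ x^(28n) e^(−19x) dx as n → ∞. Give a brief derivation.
I(n) ~ (sqrt(2π·28n) / 19) · (28n/(19e))^(28n)

Write the integrand as exp(28n ln x − 19x) and set f(x) = 28n ln x − 19x. Then f'(x) = 28n/x − 19 = 0 at x* = 28n/19, and f''(x*) = −28n/x*^2 = −19^2/(28n). Laplace's method (interior maximum) gives
  I(n) ~ e^(f(x*)) · sqrt(2π / |f''(x*)|)
        = exp(28n ln(28n/19) − 28n) · sqrt(2π · 28n / 19^2)
        = (28n/19)^(28n) e^(−28n) · sqrt(2π·28n) / 19
        = (sqrt(2π·28n) / 19) · (28n/(19e))^(28n).
This matches Γ(28n+1)/19^(28n+1) with Stirling applied to Γ.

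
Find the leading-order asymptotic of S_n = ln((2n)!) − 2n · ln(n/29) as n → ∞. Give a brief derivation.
S_n ~ 2n · (ln 58 − 1) + O(ln n)

Stirling: ln((2n)!) = 2n ln(2n) − 2n + O(ln n).
  S_n = 2n ln(2n) − 2n − 2n ln(n/29) + O(ln n)
      = 2n ln(2n) − 2n ln n + 2n ln 29 − 2n + O(ln n)
      = 2n ln 2 + 2n ln 29 − 2n + O(ln n)
      = 2n (ln 58 − 1) + O(ln n).
Numerically ln(58) − 1 ≈ 3.0604.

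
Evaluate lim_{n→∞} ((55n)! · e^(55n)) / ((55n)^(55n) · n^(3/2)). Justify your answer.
lim = 0

Stirling: (55n)! ~ sqrt(2π·55n) · (55n/e)^(55n). Hence
  (55n)! · e^(55n) / (55n)^(55n) ~ sqrt(2π·55n).
Dividing by n^(3/2): sqrt(2π·55n) / n^(3/2) = sqrt(2π·55) · n^((1−3)/2), so the expression behaves like sqrt(2π·55) · n^((1−3)/2) → 0.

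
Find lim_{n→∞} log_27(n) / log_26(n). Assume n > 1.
lim = ln(26) / ln(27) = log_27(26)

Change of base: log_27(n) = ln n / ln 27 and log_26(n) = ln n / ln 26. The ratio is (ln n / ln 27) · (ln 26 / ln n) = ln 26 / ln 27, a constant independent of n. So the limit is ln 26 / ln 27 = log_27(26).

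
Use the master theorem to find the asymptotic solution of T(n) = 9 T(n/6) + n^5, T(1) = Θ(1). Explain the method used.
T(n) = Θ(n^5)

log_6 9 ≈ 1.226. f(n) = n^5 dominates n^(log_6 9) since 5 > 1.226, and the regularity condition a·f(n/b) = 9·(n/6)^5 = (9/7776)·n^5 ≤ c·f(n) holds with c = 9/7776 ≈ 0.00116 < 1. So this is Case 3: T(n) = Θ(f(n)) = Θ(n^5).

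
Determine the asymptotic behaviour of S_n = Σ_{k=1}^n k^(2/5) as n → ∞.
S_n ~ (5/7) · n^(7/5)

Integral comparison: Σ_{k=1}^n k^(2/5) = ∫_0^n x^(2/5) dx + O(n^(2/5)). The integral is n^(1 + 2/5) / (1 + 2/5) = n^((2+5)/5) / ((2+5)/5) = (5/7) · n^(7/5).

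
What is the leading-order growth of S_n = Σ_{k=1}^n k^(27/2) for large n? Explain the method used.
S_n ~ (2/29) · n^(29/2)

Integral comparison: Σ_{k=1}^n k^(27/2) = ∫_0^n x^(27/2) dx + O(n^(27/2)). The integral is n^(1 + 27/2) / (1 + 27/2) = n^((27+2)/2) / ((27+2)/2) = (2/29) · n^(29/2).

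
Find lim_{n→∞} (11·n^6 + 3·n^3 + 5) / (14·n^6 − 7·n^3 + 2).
lim = 11/14

For large n the leading n^6 terms dominate both numerator and denominator. Dividing top and bottom by n^6, every other term tends to 0, leaving 11/14.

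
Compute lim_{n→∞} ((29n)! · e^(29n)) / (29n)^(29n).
lim = ∞

Stirling: (29n)! ~ sqrt(2π·29n) · (29n/e)^(29n). Hence
  (29n)! · e^(29n) / (29n)^(29n) ~ sqrt(2π·29n) = sqrt(2π·29) · sqrt(n) → ∞.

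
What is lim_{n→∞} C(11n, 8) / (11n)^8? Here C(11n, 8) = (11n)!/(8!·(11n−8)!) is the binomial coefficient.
lim = 1/8! = 1/40320

With N = 11n → ∞: C(N, 8) / N^8 = [N(N−1)…(N−7)] / (8! · N^8) = (1/8!) · 1 · (1 − 1/(11n)) · … · (1 − 7/(11n)). Each factor → 1 as N → ∞, so the limit is 1/8! = 1/40320.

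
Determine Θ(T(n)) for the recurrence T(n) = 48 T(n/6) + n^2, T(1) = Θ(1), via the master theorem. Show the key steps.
T(n) = Θ(n^(log_6 48))

Master theorem: compare f(n) = n^2 to n^(log_6 48) where log_6 48 ≈ 2.161. Since 2 < log_6 48, we have f(n) = O(n^(log_6 48 − ε)) for some ε > 0 — Case 1. Hence T(n) = Θ(n^(log_6 48)).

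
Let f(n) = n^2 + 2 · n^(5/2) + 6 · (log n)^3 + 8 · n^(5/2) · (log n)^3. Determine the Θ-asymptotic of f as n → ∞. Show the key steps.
f(n) ∈ Θ(n^(5/2) · (log n)^3)

Compare the terms by growth order. For large n, n^a · (log n)^b dominates n^a' · (log n)^b' iff a > a', or (a = a' and b > b'). Ranking the 4 terms shows the dominant one is 8 · n^(5/2) · (log n)^3. Hence f(n) ∈ Θ(n^(5/2) · (log n)^3).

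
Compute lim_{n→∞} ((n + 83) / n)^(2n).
lim = e^166

Rewrite as (1 + 83/n)^(2n). By the standard limit (1 + x/n)^n → e^x, we have (1 + 83/n)^n → e^83, and raising to the 2nd power gives e^166.
More precisely, ln[(1 + 83/n)^(2n)] = 2n · ln(1 + 83/n) = 2n · (83/n + O(1/n^2)) = 166 + O(1/n) → 166.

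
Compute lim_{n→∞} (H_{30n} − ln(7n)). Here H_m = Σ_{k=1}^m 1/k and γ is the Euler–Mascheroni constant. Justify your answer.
lim = ln(30/7) + γ

By Euler-Maclaurin, H_m = ln m + γ + O(1/m). So
  H_{30n} − ln(7n) = ln(30n) + γ − ln(7n) + O(1/n)
                       = ln(30/7) + γ + O(1/n).
Hence the limit is ln(30/7) + γ.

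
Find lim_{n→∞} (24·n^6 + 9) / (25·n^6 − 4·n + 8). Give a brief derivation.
lim = 24/25

For large n the leading n^6 terms dominate both numerator and denominator. Dividing top and bottom by n^6, every other term tends to 0, leaving 24/25.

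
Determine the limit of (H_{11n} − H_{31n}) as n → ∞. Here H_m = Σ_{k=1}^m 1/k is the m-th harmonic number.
lim = ln(11/31)

Euler-Maclaurin gives H_m = ln m + γ + 1/(2m) + O(1/m^2). The γ and O(1/m) terms cancel in the difference:
  H_{11n} − H_{31n} = ln(11n) − ln(31n) + O(1/n) = ln(11/31) + O(1/n).
Hence the limit is ln(11/31).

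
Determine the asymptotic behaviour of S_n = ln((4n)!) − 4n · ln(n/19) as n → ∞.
S_n ~ 4n · (ln 76 − 1) + O(ln n)

Stirling: ln((4n)!) = 4n ln(4n) − 4n + O(ln n).
  S_n = 4n ln(4n) − 4n − 4n ln(n/19) + O(ln n)
      = 4n ln(4n) − 4n ln n + 4n ln 19 − 4n + O(ln n)
      = 4n ln 4 + 4n ln 19 − 4n + O(ln n)
      = 4n (ln 76 − 1) + O(ln n).
Numerically ln(76) − 1 ≈ 3.3307.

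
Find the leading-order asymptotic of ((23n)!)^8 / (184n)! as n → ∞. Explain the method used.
((23n)!)^8/(184n)! ~ ((2π·23n)^(7/2) / sqrt(8)) · 8^(−8·23n)  →  0

Write N = 23n. Stirling: N! ~ sqrt(2π N)(N/e)^N and (8N)! ~ sqrt(2π·8N)·(8N/e)^(8N).
  (N!)^8/(8N)! ~ (2π N)^(8/2) (N/e)^(8N) / [sqrt(2π·8N) (8N/e)^(8N)]
     = (2π N)^(8/2) / sqrt(2π·8N) · (N/(8N))^(8N)
     = (2π N)^((8−1)/2) / sqrt(8) · 8^(−8N).
Since 8^8 > 1, the factor 8^(−8N) decays exponentially, so the ratio → 0. Substituting N = 23n gives the stated form.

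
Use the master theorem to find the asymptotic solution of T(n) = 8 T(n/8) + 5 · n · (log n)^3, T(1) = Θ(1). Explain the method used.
T(n) = Θ(n · (log n)^4)

Here log_8 8 = 1 and f(n) = 5 · n · (log n)^3 = Θ(n^(log_8 8) · (log n)^3). This is the extended Case 2 of the master theorem (f matches the critical exponent up to log factors), giving T(n) = Θ(n^(log_8 8) · (log n)^(3+1)) = Θ(n · (log n)^4).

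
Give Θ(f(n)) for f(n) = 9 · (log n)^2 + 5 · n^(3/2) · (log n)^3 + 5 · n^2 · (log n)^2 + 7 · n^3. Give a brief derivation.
f(n) ∈ Θ(n^3)

Compare the terms by growth order. For large n, n^a · (log n)^b dominates n^a' · (log n)^b' iff a > a', or (a = a' and b > b'). Ranking the 4 terms shows the dominant one is 7 · n^3. Hence f(n) ∈ Θ(n^3).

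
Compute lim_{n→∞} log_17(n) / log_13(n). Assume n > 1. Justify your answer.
lim = ln(13) / ln(17) = log_17(13)

Change of base: log_17(n) = ln n / ln 17 and log_13(n) = ln n / ln 13. The ratio is (ln n / ln 17) · (ln 13 / ln n) = ln 13 / ln 17, a constant independent of n. So the limit is ln 13 / ln 17 = log_17(13).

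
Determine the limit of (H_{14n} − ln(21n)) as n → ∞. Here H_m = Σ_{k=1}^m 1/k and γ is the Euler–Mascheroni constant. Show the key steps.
lim = ln(2/3) + γ

By Euler-Maclaurin, H_m = ln m + γ + O(1/m). So
  H_{14n} − ln(21n) = ln(14n) + γ − ln(21n) + O(1/n)
                       = ln(14/21) + γ + O(1/n).
Hence the limit is ln(14/21) + γ (= ln(2/3)).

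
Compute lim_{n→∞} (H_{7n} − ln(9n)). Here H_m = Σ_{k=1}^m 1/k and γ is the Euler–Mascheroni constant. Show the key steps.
lim = ln(7/9) + γ

By Euler-Maclaurin, H_m = ln m + γ + O(1/m). So
  H_{7n} − ln(9n) = ln(7n) + γ − ln(9n) + O(1/n)
                       = ln(7/9) + γ + O(1/n).
Hence the limit is ln(7/9) + γ.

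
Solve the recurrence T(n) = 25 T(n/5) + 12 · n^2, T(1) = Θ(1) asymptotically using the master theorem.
T(n) = Θ(n^2 log n)

log_5 25 = 2, and f(n) = 12 · n^2 = Θ(n^(log_5 25)). This is Case 2 of the master theorem: T(n) = Θ(f(n) · log n) = Θ(n^2 log n).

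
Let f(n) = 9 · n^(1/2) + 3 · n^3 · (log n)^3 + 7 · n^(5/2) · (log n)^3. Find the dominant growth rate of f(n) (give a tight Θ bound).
f(n) ∈ Θ(n^3 · (log n)^3)

Compare the terms by growth order. For large n, n^a · (log n)^b dominates n^a' · (log n)^b' iff a > a', or (a = a' and b > b'). Ranking the 3 terms shows the dominant one is 3 · n^3 · (log n)^3. Hence f(n) ∈ Θ(n^3 · (log n)^3).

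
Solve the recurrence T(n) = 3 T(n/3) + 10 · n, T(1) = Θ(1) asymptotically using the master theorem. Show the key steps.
T(n) = Θ(n log n)

log_3 3 = 1, and f(n) = 10 · n = Θ(n^(log_3 3)). This is Case 2 of the master theorem: T(n) = Θ(f(n) · log n) = Θ(n log n).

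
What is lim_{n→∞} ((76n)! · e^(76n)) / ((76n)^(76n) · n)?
lim = 0

Stirling: (76n)! ~ sqrt(2π·76n) · (76n/e)^(76n). Hence
  (76n)! · e^(76n) / (76n)^(76n) ~ sqrt(2π·76n).
Dividing by n: sqrt(2π·76n) / n = sqrt(2π·76) · n^((1−2)/2), so the expression behaves like sqrt(2π·76) · n^((1−2)/2) → 0.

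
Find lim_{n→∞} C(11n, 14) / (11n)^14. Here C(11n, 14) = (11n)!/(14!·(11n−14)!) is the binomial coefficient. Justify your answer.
lim = 1/14! = 1/87178291200

With N = 11n → ∞: C(N, 14) / N^14 = [N(N−1)…(N−13)] / (14! · N^14) = (1/14!) · 1 · (1 − 1/(11n)) · … · (1 − 13/(11n)). Each factor → 1 as N → ∞, so the limit is 1/14! = 1/87178291200.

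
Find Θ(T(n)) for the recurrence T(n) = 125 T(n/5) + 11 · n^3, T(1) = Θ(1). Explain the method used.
T(n) = Θ(n^3 log n)

log_5 125 = 3, and f(n) = 11 · n^3 = Θ(n^(log_5 125)). This is Case 2 of the master theorem: T(n) = Θ(f(n) · log n) = Θ(n^3 log n).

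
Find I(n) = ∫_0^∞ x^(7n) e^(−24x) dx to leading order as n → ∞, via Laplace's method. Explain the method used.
I(n) ~ (sqrt(2π·7n) / 24) · (7n/(24e))^(7n)

Write the integrand as exp(7n ln x − 24x) and set f(x) = 7n ln x − 24x. Then f'(x) = 7n/x − 24 = 0 at x* = 7n/24, and f''(x*) = −7n/x*^2 = −24^2/(7n). Laplace's method (interior maximum) gives
  I(n) ~ e^(f(x*)) · sqrt(2π / |f''(x*)|)
        = exp(7n ln(7n/24) − 7n) · sqrt(2π · 7n / 24^2)
        = (7n/24)^(7n) e^(−7n) · sqrt(2π·7n) / 24
        = (sqrt(2π·7n) / 24) · (7n/(24e))^(7n).
This matches Γ(7n+1)/24^(7n+1) with Stirling applied to Γ.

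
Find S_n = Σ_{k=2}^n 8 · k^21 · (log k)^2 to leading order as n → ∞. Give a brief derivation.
S_n ~ 4 · n^22 · (log n)^2 / 11

By integral comparison, S_n = ∫_1^n 8 · x^21 · (log x)^2 dx + O(n^21 · (log n)^2). For the integral, the leading term of ∫_1^n x^21 (log x)^2 dx is n^22/22 · (log n)^2 (by repeated integration by parts; each step lowers the log-exponent and produces a relatively O(1/log n) correction). Hence S_n ~ 4 · n^22 · (log n)^2 / 11.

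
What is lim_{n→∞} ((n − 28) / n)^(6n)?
lim = e^(−168)

Rewrite as (1 − 28/n)^(6n). By the standard limit (1 + x/n)^n → e^x, we have (1 − 28/n)^n → e^(−28), and raising to the 6th power gives e^(−168).
More precisely, ln[(1 − 28/n)^(6n)] = 6n · ln(1 − 28/n) = 6n · (-28/n + O(1/n^2)) = -168 + O(1/n) → -168.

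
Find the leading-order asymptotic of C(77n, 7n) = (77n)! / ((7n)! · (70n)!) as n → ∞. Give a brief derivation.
C(77n, 7n) ~ (285311670611/10000000000)^(7n) · sqrt(11/(20π·7n))

Write N = 7n. Apply Stirling to each factorial:
  (11N)! ~ sqrt(2π·11N) · (11N/e)^(11N),
  N! ~ sqrt(2π N) · (N/e)^N,
  (10N)! ~ sqrt(2π·10N) · (10N/e)^(10N).
The exponential factors combine to (11N)^(11N) / (N^N · (10N)^(10N)) = 11^(11N)/10^(10N) = (11^11/10^10)^N = (285311670611/10000000000)^N.
The square-root prefactors combine to sqrt(2π·11N) / (sqrt(2π N)·sqrt(2π·10N)) = sqrt(11 / (2π·10·N)) = sqrt(11/(20π·7n)).
Substituting N = 7n: C(77n, 7n) ~ (285311670611/10000000000)^(7n) · sqrt(11/(20π·7n)).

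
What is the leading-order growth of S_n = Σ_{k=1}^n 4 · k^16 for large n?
S_n ~ 4 · n^17 / 17

By integral comparison (Euler-Maclaurin), Σ_{k=1}^n 4 · k^16 = 4 · ∫_0^n x^16 dx + O(n^16) = 4 · n^17/17 + O(n^16). (Equivalently, Faulhaber's formula gives the same leading term.)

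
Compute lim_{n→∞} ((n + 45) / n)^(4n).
lim = e^180

Rewrite as (1 + 45/n)^(4n). By the standard limit (1 + x/n)^n → e^x, we have (1 + 45/n)^n → e^45, and raising to the 4th power gives e^180.
More precisely, ln[(1 + 45/n)^(4n)] = 4n · ln(1 + 45/n) = 4n · (45/n + O(1/n^2)) = 180 + O(1/n) → 180.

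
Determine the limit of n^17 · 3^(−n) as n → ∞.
lim = 0

Exponentials with base > 1 dominate every fixed polynomial: for any fixed c, n^c / 3^n → 0 as n → ∞ (e.g. by the ratio test, or by writing 3^n = e^(n ln 3) and noting e^(n ln 3) / n^c → ∞). Hence n^17 · 3^(−n) = n^17 / 3^n → 0.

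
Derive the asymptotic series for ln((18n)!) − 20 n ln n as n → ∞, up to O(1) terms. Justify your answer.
ln((18n)!) − 20 n ln n = −2 n ln n + 18(ln 18 − 1) n + (1/2) ln(2π·18n) + O(1/n)

Stirling: ln((18n)!) = 18n ln(18n) − 18n + (1/2) ln(2π·18n) + O(1/n).
Expand 18n ln(18n) = 18n (ln n + ln 18) = 18n ln n + 18n ln 18.
Subtract 20n ln n: leading term is (18 − 20) n ln n = −2 n ln n. The next term is 18n ln 18 − 18n = 18(ln 18 − 1) n. Then the (1/2) ln(2π·18n) correction.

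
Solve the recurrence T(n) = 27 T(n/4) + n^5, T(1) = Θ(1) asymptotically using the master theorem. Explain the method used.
T(n) = Θ(n^5)

log_4 27 ≈ 2.377. f(n) = n^5 dominates n^(log_4 27) since 5 > 2.377, and the regularity condition a·f(n/b) = 27·(n/4)^5 = (27/1024)·n^5 ≤ c·f(n) holds with c = 27/1024 ≈ 0.0264 < 1. So this is Case 3: T(n) = Θ(f(n)) = Θ(n^5).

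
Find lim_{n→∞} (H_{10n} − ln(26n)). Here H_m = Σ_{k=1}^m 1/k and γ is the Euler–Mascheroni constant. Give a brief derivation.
lim = ln(5/13) + γ

By Euler-Maclaurin, H_m = ln m + γ + O(1/m). So
  H_{10n} − ln(26n) = ln(10n) + γ − ln(26n) + O(1/n)
                       = ln(10/26) + γ + O(1/n).
Hence the limit is ln(10/26) + γ (= ln(5/13)).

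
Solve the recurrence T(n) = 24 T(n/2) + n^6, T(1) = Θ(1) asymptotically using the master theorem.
T(n) = Θ(n^6)

log_2 24 ≈ 4.585. f(n) = n^6 dominates n^(log_2 24) since 6 > 4.585, and the regularity condition a·f(n/b) = 24·(n/2)^6 = (24/64)·n^6 ≤ c·f(n) holds with c = 24/64 ≈ 0.375 < 1. So this is Case 3: T(n) = Θ(f(n)) = Θ(n^6).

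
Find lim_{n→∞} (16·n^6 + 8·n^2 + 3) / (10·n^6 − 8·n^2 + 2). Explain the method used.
lim = 16/10 = 8/5

For large n the leading n^6 terms dominate both numerator and denominator. Dividing top and bottom by n^6, every other term tends to 0, leaving 16/10 = 8/5.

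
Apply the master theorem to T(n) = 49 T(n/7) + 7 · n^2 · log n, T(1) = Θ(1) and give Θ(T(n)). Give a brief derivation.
T(n) = Θ(n^2 · (log n)^2)

Here log_7 49 = 2 and f(n) = 7 · n^2 · log n = Θ(n^(log_7 49) · (log n)^1). This is the extended Case 2 of the master theorem (f matches the critical exponent up to log factors), giving T(n) = Θ(n^(log_7 49) · (log n)^(1+1)) = Θ(n^2 · (log n)^2).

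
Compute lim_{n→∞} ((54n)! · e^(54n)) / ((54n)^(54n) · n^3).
lim = 0

Stirling: (54n)! ~ sqrt(2π·54n) · (54n/e)^(54n). Hence
  (54n)! · e^(54n) / (54n)^(54n) ~ sqrt(2π·54n).
Dividing by n^3: sqrt(2π·54n) / n^3 = sqrt(2π·54) · n^((1−6)/2), so the expression behaves like sqrt(2π·54) · n^((1−6)/2) → 0.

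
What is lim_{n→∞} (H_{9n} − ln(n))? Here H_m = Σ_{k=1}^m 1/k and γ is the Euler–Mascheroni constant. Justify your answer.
lim = ln 9 + γ

By Euler-Maclaurin, H_m = ln m + γ + O(1/m). So
  H_{9n} − ln(n) = ln(9n) + γ − ln(n) + O(1/n)
                       = ln(9/1) + γ + O(1/n).
Hence the limit is ln(9/1) + γ.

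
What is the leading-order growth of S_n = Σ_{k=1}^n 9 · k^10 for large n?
S_n ~ 9 · n^11 / 11

By integral comparison (Euler-Maclaurin), Σ_{k=1}^n 9 · k^10 = 9 · ∫_0^n x^10 dx + O(n^10) = 9 · n^11/11 + O(n^10). (Equivalently, Faulhaber's formula gives the same leading term.)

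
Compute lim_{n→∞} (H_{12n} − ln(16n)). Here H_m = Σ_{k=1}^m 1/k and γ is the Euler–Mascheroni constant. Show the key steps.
lim = ln(3/4) + γ

By Euler-Maclaurin, H_m = ln m + γ + O(1/m). So
  H_{12n} − ln(16n) = ln(12n) + γ − ln(16n) + O(1/n)
                       = ln(12/16) + γ + O(1/n).
Hence the limit is ln(12/16) + γ (= ln(3/4)).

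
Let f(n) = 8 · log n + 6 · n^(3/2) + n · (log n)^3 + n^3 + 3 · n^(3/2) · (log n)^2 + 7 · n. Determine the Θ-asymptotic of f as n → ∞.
f(n) ∈ Θ(n^3)

Compare the terms by growth order. For large n, n^a · (log n)^b dominates n^a' · (log n)^b' iff a > a', or (a = a' and b > b'). Ranking the 6 terms shows the dominant one is n^3. Hence f(n) ∈ Θ(n^3).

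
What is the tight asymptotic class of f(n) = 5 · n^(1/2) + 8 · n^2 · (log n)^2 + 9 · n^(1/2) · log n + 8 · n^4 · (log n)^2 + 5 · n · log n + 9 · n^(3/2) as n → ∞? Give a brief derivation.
f(n) ∈ Θ(n^4 · (log n)^2)

Compare the terms by growth order. For large n, n^a · (log n)^b dominates n^a' · (log n)^b' iff a > a', or (a = a' and b > b'). Ranking the 6 terms shows the dominant one is 8 · n^4 · (log n)^2. Hence f(n) ∈ Θ(n^4 · (log n)^2).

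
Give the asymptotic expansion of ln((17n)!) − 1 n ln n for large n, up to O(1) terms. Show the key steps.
ln((17n)!) − 1 n ln n = 16 n ln n + 17(ln 17 − 1) n + (1/2) ln(2π·17n) + O(1/n)

Stirling: ln((17n)!) = 17n ln(17n) − 17n + (1/2) ln(2π·17n) + O(1/n).
Expand 17n ln(17n) = 17n (ln n + ln 17) = 17n ln n + 17n ln 17.
Subtract 1n ln n: leading term is (17 − 1) n ln n = 16 n ln n. The next term is 17n ln 17 − 17n = 17(ln 17 − 1) n. Then the (1/2) ln(2π·17n) correction.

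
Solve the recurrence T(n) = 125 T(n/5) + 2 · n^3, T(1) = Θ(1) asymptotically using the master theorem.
T(n) = Θ(n^3 log n)

log_5 125 = 3, and f(n) = 2 · n^3 = Θ(n^(log_5 125)). This is Case 2 of the master theorem: T(n) = Θ(f(n) · log n) = Θ(n^3 log n).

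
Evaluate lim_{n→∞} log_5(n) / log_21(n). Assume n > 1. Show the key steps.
lim = ln(21) / ln(5) = log_5(21)

Change of base: log_5(n) = ln n / ln 5 and log_21(n) = ln n / ln 21. The ratio is (ln n / ln 5) · (ln 21 / ln n) = ln 21 / ln 5, a constant independent of n. So the limit is ln 21 / ln 5 = log_5(21).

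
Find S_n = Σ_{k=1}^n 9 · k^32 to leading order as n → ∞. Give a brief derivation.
S_n ~ 3 · n^33 / 11

By integral comparison (Euler-Maclaurin), Σ_{k=1}^n 9 · k^32 = 9 · ∫_0^n x^32 dx + O(n^32) = 9 · n^33/33 = 3 · n^33 / 11 + O(n^32). (Equivalently, Faulhaber's formula gives the same leading term.)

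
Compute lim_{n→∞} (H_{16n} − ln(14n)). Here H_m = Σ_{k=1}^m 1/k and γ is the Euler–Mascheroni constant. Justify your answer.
lim = ln(8/7) + γ

By Euler-Maclaurin, H_m = ln m + γ + O(1/m). So
  H_{16n} − ln(14n) = ln(16n) + γ − ln(14n) + O(1/n)
                       = ln(16/14) + γ + O(1/n).
Hence the limit is ln(16/14) + γ (= ln(8/7)).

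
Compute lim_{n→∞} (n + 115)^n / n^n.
lim = e^115

Rewrite as (1 + 115/n)^(n). By the standard limit (1 + x/n)^n → e^x, we have (1 + 115/n)^n → e^115, and raising to the 1st power gives e^115.
More precisely, ln[(1 + 115/n)^(n)] = n · ln(1 + 115/n) = n · (115/n + O(1/n^2)) = 115 + O(1/n) → 115.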